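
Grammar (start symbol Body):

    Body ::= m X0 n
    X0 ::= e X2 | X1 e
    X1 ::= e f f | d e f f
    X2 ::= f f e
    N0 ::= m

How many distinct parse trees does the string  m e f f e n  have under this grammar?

2

Parse trees for m e f f e n:
  [Body m [X0 e [X2 f f e]] n]
  [Body m [X0 [X1 e f f] e] n]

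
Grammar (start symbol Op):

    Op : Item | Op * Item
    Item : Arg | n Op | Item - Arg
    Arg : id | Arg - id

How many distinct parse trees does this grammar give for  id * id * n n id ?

Parse trees for id * id * n n id:
  [Op [Op [Op [Item [Arg id]]] * [Item [Arg id]]] * [Item n [Op [Item n [Op [Item [Arg id]]]]]]]

1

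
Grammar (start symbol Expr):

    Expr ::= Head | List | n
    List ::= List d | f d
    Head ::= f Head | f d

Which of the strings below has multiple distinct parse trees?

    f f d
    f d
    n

f f d: 1 tree
f d: 2 trees
n: 1 tree

f d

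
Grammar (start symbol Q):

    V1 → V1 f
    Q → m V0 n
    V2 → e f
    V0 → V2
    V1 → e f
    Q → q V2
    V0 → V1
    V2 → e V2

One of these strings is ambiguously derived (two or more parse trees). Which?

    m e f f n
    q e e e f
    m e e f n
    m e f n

m e f f n: 1 tree
q e e e f: 1 tree
m e e f n: 1 tree
m e f n: 2 trees

m e f n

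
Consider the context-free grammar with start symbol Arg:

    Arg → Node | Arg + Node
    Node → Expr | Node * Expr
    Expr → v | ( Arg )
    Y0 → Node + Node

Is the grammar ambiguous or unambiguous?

Only Arg, Node, Expr are reachable from Arg; ignoring the rest: This is a standard precedence ladder (Arg over Node over Expr), with each level left-recursive on its own operator ('+' at Arg, '*' at Node). That structure is LR(1), hence unambiguous.

Unambiguous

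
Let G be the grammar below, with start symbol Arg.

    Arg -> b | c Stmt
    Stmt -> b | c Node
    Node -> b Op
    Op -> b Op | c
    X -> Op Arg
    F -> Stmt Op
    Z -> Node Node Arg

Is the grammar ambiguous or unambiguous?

Unambiguous

Only Arg, Stmt, Node, Op are reachable from Arg; ignoring the rest: Each reachable nonterminal has at most one production per leading terminal, and all productions are right-linear; the derivation is determined token-by-token.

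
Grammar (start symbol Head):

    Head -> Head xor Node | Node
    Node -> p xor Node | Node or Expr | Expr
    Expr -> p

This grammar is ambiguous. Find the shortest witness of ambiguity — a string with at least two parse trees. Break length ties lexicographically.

p xor p

length 1: no string has ≥2 trees
length 3: p xor p has 2 parse trees

Two derivations of p xor p:
  Head ⇒ Head xor Node ⇒ Node xor Node ⇒ Expr xor Node ⇒ p xor Node ⇒ p xor Expr ⇒ p xor p
  Head ⇒ Node ⇒ p xor Node ⇒ p xor Expr ⇒ p xor p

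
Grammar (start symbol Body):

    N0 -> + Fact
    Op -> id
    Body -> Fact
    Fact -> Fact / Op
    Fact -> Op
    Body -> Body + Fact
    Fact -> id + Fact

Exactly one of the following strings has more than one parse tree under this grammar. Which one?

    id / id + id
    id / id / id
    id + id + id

id + id + id

id / id + id: 1 tree
id / id / id: 1 tree
id + id + id: 4 trees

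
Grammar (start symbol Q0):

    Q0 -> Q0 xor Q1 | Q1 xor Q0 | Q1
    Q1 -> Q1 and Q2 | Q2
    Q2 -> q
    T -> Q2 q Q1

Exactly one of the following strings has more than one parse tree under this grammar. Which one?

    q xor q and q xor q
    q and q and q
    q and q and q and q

q xor q and q xor q

q xor q and q xor q: 4 trees
q and q and q: 1 tree
q and q and q and q: 1 tree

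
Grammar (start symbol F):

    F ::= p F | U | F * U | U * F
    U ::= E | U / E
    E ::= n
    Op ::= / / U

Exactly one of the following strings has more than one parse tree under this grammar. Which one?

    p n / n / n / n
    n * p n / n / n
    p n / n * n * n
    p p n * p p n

p n / n / n / n: 1 tree
n * p n / n / n: 1 tree
p n / n * n * n: 7 trees
p p n * p p n: 1 tree

p n / n * n * n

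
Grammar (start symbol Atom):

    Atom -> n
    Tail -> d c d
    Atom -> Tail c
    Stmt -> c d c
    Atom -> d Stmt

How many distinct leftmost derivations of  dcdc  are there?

Parse trees for dcdc:
  [Atom [Tail d c d] c]
  [Atom d [Stmt c d c]]

2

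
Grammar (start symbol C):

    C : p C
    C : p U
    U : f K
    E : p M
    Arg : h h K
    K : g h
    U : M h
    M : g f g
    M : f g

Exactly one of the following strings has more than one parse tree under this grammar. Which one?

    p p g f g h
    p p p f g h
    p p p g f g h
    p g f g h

p p g f g h: 1 tree
p p p f g h: 2 trees
p p p g f g h: 1 tree
p g f g h: 1 tree

p p p f g h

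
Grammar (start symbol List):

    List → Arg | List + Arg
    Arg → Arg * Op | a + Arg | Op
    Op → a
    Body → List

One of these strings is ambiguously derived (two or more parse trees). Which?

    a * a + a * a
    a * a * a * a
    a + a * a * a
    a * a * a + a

a + a * a * a

a * a + a * a: 1 tree
a * a * a * a: 1 tree
a + a * a * a: 4 trees
a * a * a + a: 1 tree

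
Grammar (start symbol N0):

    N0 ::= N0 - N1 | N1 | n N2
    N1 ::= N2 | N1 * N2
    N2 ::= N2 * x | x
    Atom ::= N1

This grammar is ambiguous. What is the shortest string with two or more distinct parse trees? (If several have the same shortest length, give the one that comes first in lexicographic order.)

length 1: no string has ≥2 trees
length 2: no string has ≥2 trees
length 3: x * x has 2 parse trees

Two derivations of x * x:
  N0 ⇒ N1 ⇒ N2 ⇒ N2 * x ⇒ x * x
  N0 ⇒ N1 ⇒ N1 * N2 ⇒ N2 * N2 ⇒ x * N2 ⇒ x * x

x * x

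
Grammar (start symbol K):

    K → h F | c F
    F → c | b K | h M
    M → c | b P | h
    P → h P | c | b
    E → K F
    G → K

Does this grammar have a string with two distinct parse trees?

(E, G are unreachable from K, so their rules don't affect L(K).) Each reachable nonterminal has at most one production per leading terminal, and all productions are right-linear; the derivation is determined token-by-token.

Unambiguous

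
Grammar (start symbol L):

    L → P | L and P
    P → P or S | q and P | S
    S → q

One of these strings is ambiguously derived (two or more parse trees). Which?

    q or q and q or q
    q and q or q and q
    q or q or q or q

q and q or q and q

q or q and q or q: 1 tree
q and q or q and q: 3 trees
q or q or q or q: 1 tree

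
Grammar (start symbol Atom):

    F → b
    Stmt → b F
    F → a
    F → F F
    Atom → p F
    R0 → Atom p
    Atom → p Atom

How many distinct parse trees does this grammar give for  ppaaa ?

2

Parse trees for ppaaa:
  [Atom p [Atom p [F [F a] [F [F a] [F a]]]]]
  [Atom p [Atom p [F [F [F a] [F a]] [F a]]]]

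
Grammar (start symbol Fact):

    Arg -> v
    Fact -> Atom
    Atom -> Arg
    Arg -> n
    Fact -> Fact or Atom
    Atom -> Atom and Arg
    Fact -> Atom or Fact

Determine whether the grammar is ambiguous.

Ambiguous

Witness: n or n

Derivation 1: Fact ⇒ Fact or Atom ⇒ Atom or Atom ⇒ Arg or Atom ⇒ n or Atom ⇒ n or Arg ⇒ n or n
Derivation 2: Fact ⇒ Atom or Fact ⇒ Arg or Fact ⇒ n or Fact ⇒ n or Atom ⇒ n or Arg ⇒ n or n

Two distinct leftmost derivations for the same string.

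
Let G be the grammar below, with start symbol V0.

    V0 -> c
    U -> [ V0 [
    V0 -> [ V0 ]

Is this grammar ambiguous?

Only V0 is reachable from V0; ignoring the rest: Each string is a nest of matched brackets around a single atom. An opening bracket forces the recursive rule; an atom forces the base rule.

Unambiguous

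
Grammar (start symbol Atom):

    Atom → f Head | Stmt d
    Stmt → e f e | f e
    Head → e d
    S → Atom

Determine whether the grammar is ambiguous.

Witness: f e d

Derivation 1: Atom ⇒ f Head ⇒ f e d
Derivation 2: Atom ⇒ Stmt d ⇒ f e d

Two distinct leftmost derivations for the same string.

Ambiguous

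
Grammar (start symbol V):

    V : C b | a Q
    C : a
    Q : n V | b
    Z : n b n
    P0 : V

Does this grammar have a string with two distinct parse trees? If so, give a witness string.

Witness: a b

Derivation 1: V ⇒ C b ⇒ a b
Derivation 2: V ⇒ a Q ⇒ a b

Two distinct leftmost derivations for the same string.

Ambiguous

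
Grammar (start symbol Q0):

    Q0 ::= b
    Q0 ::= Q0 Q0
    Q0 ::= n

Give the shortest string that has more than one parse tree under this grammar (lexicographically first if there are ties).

length 1: no string has ≥2 trees
length 2: no string has ≥2 trees
length 3: b b b has 2 parse trees

Two derivations of b b b:
  Q0 ⇒ Q0 Q0 ⇒ b Q0 ⇒ b Q0 Q0 ⇒ b b Q0 ⇒ b b b
  Q0 ⇒ Q0 Q0 ⇒ Q0 Q0 Q0 ⇒ b Q0 Q0 ⇒ b b Q0 ⇒ b b b

b b b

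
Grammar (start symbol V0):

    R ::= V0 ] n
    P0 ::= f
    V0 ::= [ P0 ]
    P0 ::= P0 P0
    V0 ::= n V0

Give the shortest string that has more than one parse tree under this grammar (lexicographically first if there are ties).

[ f f f ]

length 3: no string has ≥2 trees
length 4: no string has ≥2 trees
length 5: [ f f f ] has 2 parse trees

Two derivations of [ f f f ]:
  V0 ⇒ [ P0 ] ⇒ [ P0 P0 ] ⇒ [ f P0 ] ⇒ [ f P0 P0 ] ⇒ [ f f P0 ] ⇒ [ f f f ]
  V0 ⇒ [ P0 ] ⇒ [ P0 P0 ] ⇒ [ P0 P0 P0 ] ⇒ [ f P0 P0 ] ⇒ [ f f P0 ] ⇒ [ f f f ]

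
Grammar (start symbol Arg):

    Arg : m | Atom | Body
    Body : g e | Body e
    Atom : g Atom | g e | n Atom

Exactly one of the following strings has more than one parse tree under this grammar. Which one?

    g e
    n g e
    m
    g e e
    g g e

g e

g e: 2 trees
n g e: 1 tree
m: 1 tree
g e e: 1 tree
g g e: 1 tree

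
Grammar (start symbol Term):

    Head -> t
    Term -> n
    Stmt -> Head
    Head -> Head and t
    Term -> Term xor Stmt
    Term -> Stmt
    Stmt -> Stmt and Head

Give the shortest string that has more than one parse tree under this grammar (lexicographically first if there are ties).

length 1: no string has ≥2 trees
length 3: t and t has 2 parse trees

Two derivations of t and t:
  Term ⇒ Stmt ⇒ Head ⇒ Head and t ⇒ t and t
  Term ⇒ Stmt ⇒ Stmt and Head ⇒ Head and Head ⇒ t and Head ⇒ t and t

t and t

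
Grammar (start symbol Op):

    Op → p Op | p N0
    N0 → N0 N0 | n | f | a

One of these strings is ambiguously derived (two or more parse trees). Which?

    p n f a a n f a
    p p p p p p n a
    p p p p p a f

p n f a a n f a

p n f a a n f a: 132 trees
p p p p p p n a: 1 tree
p p p p p a f: 1 tree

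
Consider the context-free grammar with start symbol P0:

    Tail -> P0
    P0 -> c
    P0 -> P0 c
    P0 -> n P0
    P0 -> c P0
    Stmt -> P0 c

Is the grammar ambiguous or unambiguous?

Witness: c c

Derivation 1: P0 ⇒ P0 c ⇒ c c
Derivation 2: P0 ⇒ c P0 ⇒ c c

Two distinct leftmost derivations for the same string.

Ambiguous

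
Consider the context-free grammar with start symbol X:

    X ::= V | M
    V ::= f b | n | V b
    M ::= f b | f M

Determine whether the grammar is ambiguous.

Ambiguous

Witness: f b

Derivation 1: X ⇒ V ⇒ f b
Derivation 2: X ⇒ M ⇒ f b

Two distinct leftmost derivations for the same string.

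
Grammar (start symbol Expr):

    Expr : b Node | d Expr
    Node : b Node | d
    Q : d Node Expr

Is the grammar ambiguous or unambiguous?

Unambiguous

(Q is unreachable from Expr, so its rules don't affect L(Expr).) Each reachable nonterminal has at most one production per leading terminal, and all productions are right-linear; the derivation is determined token-by-token.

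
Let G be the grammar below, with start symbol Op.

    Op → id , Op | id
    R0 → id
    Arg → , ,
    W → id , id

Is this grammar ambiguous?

(R0, Arg, W are unreachable from Op, so their rules don't affect L(Op).) Right-recursive list with a separator: after each atom, whether the separator follows determines the rule. One parse per string.

Unambiguous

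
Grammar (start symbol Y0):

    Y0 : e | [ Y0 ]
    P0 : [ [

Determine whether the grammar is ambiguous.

(P0 is unreachable from Y0, so its rules don't affect L(Y0).) L(Y0) is { openⁿ atom closeⁿ : n ≥ 0 }. The bracket depth fixes n, and the derivation is forced at every step.

Unambiguous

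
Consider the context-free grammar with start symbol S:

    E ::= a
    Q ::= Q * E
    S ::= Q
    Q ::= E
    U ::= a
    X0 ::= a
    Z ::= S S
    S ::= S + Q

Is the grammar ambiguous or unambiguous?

Only S, Q, E are reachable from S; ignoring the rest: S → S + Q | Q  ;  Q → Q * E | E  — a left-associative chain with E at the bottom. Each string factors uniquely by precedence.

Unambiguous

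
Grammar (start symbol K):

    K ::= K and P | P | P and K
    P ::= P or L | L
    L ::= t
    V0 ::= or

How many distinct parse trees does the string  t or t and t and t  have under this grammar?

Parse trees for t or t and t and t:
  [K [K [K [P [P [L t]] or [L t]]] and [P [L t]]] and [P [L t]]]
  [K [K [P [P [L t]] or [L t]] and [K [P [L t]]]] and [P [L t]]]
  [K [P [P [L t]] or [L t]] and [K [K [P [L t]]] and [P [L t]]]]
  [K [P [P [L t]] or [L t]] and [K [P [L t]] and [K [P [L t]]]]]

4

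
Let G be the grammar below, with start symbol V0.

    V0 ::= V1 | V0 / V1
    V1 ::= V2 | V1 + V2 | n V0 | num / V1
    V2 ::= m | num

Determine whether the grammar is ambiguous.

Witness: num / m

Derivation 1: V0 ⇒ V1 ⇒ num / V1 ⇒ num / V2 ⇒ num / m
Derivation 2: V0 ⇒ V0 / V1 ⇒ V1 / V1 ⇒ V2 / V1 ⇒ num / V1 ⇒ num / V2 ⇒ num / m

Two distinct leftmost derivations for the same string.

Ambiguous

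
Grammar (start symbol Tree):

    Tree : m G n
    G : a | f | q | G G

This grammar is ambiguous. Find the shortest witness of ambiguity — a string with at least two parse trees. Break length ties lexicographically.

m a a a n

length 3: no string has ≥2 trees
length 4: no string has ≥2 trees
length 5: m a a a n has 2 parse trees

Two derivations of m a a a n:
  Tree ⇒ m G n ⇒ m G G n ⇒ m a G n ⇒ m a G G n ⇒ m a a G n ⇒ m a a a n
  Tree ⇒ m G n ⇒ m G G n ⇒ m G G G n ⇒ m a G G n ⇒ m a a G n ⇒ m a a a n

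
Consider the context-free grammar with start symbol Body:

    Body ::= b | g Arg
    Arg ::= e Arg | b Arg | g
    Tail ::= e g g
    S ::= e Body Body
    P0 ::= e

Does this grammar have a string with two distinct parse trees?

(Tail, S, P0 are unreachable from Body, so their rules don't affect L(Body).) Each reachable nonterminal has at most one production per leading terminal, and all productions are right-linear; the derivation is determined token-by-token.

Unambiguous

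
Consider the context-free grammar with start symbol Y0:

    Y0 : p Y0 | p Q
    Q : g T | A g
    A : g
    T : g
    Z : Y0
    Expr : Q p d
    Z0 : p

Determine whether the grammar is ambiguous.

Ambiguous

Witness: p g g

Derivation 1: Y0 ⇒ p Q ⇒ p g T ⇒ p g g
Derivation 2: Y0 ⇒ p Q ⇒ p A g ⇒ p g g

Two distinct leftmost derivations for the same string.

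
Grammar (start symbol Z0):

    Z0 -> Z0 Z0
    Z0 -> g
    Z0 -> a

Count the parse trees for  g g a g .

Parse trees for g g a g:
  [Z0 [Z0 g] [Z0 [Z0 g] [Z0 [Z0 a] [Z0 g]]]]
  [Z0 [Z0 g] [Z0 [Z0 [Z0 g] [Z0 a]] [Z0 g]]]
  [Z0 [Z0 [Z0 g] [Z0 g]] [Z0 [Z0 a] [Z0 g]]]
  [Z0 [Z0 [Z0 g] [Z0 [Z0 g] [Z0 a]]] [Z0 g]]
  [Z0 [Z0 [Z0 [Z0 g] [Z0 g]] [Z0 a]] [Z0 g]]

5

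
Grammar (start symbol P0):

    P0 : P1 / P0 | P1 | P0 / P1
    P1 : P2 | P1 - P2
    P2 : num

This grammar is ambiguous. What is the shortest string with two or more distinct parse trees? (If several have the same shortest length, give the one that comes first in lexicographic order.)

num / num

length 1: no string has ≥2 trees
length 3: num / num has 2 parse trees

Two derivations of num / num:
  P0 ⇒ P1 / P0 ⇒ P2 / P0 ⇒ num / P0 ⇒ num / P1 ⇒ num / P2 ⇒ num / num
  P0 ⇒ P0 / P1 ⇒ P1 / P1 ⇒ P2 / P1 ⇒ num / P1 ⇒ num / P2 ⇒ num / num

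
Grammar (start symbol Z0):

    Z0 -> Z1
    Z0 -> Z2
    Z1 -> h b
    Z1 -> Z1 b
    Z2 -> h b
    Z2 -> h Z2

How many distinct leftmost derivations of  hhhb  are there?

1

Parse trees for hhhb:
  [Z0 [Z2 h [Z2 h [Z2 h b]]]]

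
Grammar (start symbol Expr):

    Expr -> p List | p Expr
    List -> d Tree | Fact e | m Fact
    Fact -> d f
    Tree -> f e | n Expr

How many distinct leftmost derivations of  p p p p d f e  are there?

2

Parse trees for p p p p d f e:
  [Expr p [Expr p [Expr p [Expr p [List d [Tree f e]]]]]]
  [Expr p [Expr p [Expr p [Expr p [List [Fact d f] e]]]]]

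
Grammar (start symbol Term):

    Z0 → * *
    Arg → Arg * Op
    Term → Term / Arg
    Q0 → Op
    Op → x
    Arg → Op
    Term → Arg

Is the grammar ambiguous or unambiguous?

Unambiguous

(Q0, Z0 are unreachable from Term, so their rules don't affect L(Term).) The grammar is stratified — Term handles '/' (left-recursive), Arg handles '*', Op atoms. Each operator has a fixed associativity and precedence level, so every string has one parse.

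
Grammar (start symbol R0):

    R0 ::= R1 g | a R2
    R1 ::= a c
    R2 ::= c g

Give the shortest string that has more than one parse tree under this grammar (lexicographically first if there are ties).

length 3: a c g has 2 parse trees

Two derivations of a c g:
  R0 ⇒ R1 g ⇒ a c g
  R0 ⇒ a R2 ⇒ a c g

a c g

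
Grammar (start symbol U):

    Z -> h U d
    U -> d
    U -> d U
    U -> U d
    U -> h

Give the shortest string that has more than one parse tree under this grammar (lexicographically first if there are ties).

d d

length 1: no string has ≥2 trees
length 2: d d has 2 parse trees

Two derivations of d d:
  U ⇒ d U ⇒ d d
  U ⇒ U d ⇒ d d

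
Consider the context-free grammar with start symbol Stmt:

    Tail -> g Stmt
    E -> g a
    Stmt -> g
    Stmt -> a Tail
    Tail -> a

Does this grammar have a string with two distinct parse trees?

Unambiguous

(E is unreachable from Stmt, so its rules don't affect L(Stmt).) Restricted to the reachable nonterminals, every rule has the form A → t or A → t B, and no two rules for the same A share a first terminal. The grammar encodes a DFA — one run per string.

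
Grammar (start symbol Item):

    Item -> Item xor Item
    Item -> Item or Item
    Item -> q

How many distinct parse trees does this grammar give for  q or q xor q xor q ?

5

Parse trees for q or q xor q xor q:
  [Item [Item [Item q] or [Item q]] xor [Item [Item q] xor [Item q]]]
  [Item [Item [Item [Item q] or [Item q]] xor [Item q]] xor [Item q]]
  [Item [Item [Item q] or [Item [Item q] xor [Item q]]] xor [Item q]]
  [Item [Item q] or [Item [Item q] xor [Item [Item q] xor [Item q]]]]
  [Item [Item q] or [Item [Item [Item q] xor [Item q]] xor [Item q]]]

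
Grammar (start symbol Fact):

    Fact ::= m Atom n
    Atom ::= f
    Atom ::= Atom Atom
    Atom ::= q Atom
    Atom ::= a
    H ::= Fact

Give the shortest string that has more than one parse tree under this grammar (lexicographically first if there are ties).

m a a a n

length 3: no string has ≥2 trees
length 4: no string has ≥2 trees
length 5: m a a a n has 2 parse trees

Two derivations of m a a a n:
  Fact ⇒ m Atom n ⇒ m Atom Atom n ⇒ m Atom Atom Atom n ⇒ m a Atom Atom n ⇒ m a a Atom n ⇒ m a a a n
  Fact ⇒ m Atom n ⇒ m Atom Atom n ⇒ m a Atom n ⇒ m a Atom Atom n ⇒ m a a Atom n ⇒ m a a a n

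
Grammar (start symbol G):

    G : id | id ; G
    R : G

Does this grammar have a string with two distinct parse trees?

Unambiguous

Only G is reachable from G; ignoring the rest: The reachable grammar is A → atom sep A | atom. Each atom is followed by either the separator (recurse) or end-of-string (stop) — no choice point.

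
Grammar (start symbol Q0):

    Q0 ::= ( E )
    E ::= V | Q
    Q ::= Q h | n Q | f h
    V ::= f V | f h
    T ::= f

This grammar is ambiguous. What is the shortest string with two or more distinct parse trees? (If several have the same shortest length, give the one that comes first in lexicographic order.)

( f h )

length 4: ( f h ) has 2 parse trees

Two derivations of ( f h ):
  Q0 ⇒ ( E ) ⇒ ( V ) ⇒ ( f h )
  Q0 ⇒ ( E ) ⇒ ( Q ) ⇒ ( f h )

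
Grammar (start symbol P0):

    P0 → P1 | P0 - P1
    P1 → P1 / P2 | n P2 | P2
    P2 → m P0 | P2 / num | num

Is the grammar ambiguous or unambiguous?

Ambiguous

Witness: num / num

Derivation 1: P0 ⇒ P1 ⇒ P1 / P2 ⇒ P2 / P2 ⇒ num / P2 ⇒ num / num
Derivation 2: P0 ⇒ P1 ⇒ P2 ⇒ P2 / num ⇒ num / num

Two distinct leftmost derivations for the same string.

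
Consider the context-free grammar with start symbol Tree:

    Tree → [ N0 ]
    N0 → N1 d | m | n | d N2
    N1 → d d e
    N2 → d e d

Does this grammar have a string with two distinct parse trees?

Witness: [ d d e d ]

Derivation 1: Tree ⇒ [ N0 ] ⇒ [ N1 d ] ⇒ [ d d e d ]
Derivation 2: Tree ⇒ [ N0 ] ⇒ [ d N2 ] ⇒ [ d d e d ]

Two distinct leftmost derivations for the same string.

Ambiguous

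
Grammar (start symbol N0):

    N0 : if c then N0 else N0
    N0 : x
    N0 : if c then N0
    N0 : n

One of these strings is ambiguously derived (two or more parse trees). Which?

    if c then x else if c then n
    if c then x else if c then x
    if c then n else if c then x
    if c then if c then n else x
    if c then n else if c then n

if c then if c then n else x

if c then x else if c then n: 1 tree
if c then x else if c then x: 1 tree
if c then n else if c then x: 1 tree
if c then if c then n else x: 2 trees
if c then n else if c then n: 1 tree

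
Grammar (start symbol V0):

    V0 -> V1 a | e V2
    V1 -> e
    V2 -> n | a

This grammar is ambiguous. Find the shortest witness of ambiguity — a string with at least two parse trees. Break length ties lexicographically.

e a

length 2: e a has 2 parse trees

Two derivations of e a:
  V0 ⇒ V1 a ⇒ e a
  V0 ⇒ e V2 ⇒ e a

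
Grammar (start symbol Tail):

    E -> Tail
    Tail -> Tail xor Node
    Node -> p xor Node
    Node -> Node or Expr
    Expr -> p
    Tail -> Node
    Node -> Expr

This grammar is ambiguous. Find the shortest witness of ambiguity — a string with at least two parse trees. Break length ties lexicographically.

length 1: no string has ≥2 trees
length 3: p xor p has 2 parse trees

Two derivations of p xor p:
  Tail ⇒ Tail xor Node ⇒ Node xor Node ⇒ Expr xor Node ⇒ p xor Node ⇒ p xor Expr ⇒ p xor p
  Tail ⇒ Node ⇒ p xor Node ⇒ p xor Expr ⇒ p xor p

p xor p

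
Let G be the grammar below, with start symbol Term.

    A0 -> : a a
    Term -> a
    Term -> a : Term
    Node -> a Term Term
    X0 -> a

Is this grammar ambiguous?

(Node, A0, X0 are unreachable from Term, so their rules don't affect L(Term).) Right-recursive list with a separator: after each atom, whether the separator follows determines the rule. One parse per string.

Unambiguous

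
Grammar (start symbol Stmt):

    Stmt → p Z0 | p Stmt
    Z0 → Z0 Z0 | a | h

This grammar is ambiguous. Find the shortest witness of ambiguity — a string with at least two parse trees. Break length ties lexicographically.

length 2: no string has ≥2 trees
length 3: no string has ≥2 trees
length 4: p a a a has 2 parse trees

Two derivations of p a a a:
  Stmt ⇒ p Z0 ⇒ p Z0 Z0 ⇒ p Z0 Z0 Z0 ⇒ p a Z0 Z0 ⇒ p a a Z0 ⇒ p a a a
  Stmt ⇒ p Z0 ⇒ p Z0 Z0 ⇒ p a Z0 ⇒ p a Z0 Z0 ⇒ p a a Z0 ⇒ p a a a

p a a a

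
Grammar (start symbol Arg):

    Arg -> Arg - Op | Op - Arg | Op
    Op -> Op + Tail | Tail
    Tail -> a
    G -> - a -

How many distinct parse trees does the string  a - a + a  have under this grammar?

2

Parse trees for a - a + a:
  [Arg [Arg [Op [Tail a]]] - [Op [Op [Tail a]] + [Tail a]]]
  [Arg [Op [Tail a]] - [Arg [Op [Op [Tail a]] + [Tail a]]]]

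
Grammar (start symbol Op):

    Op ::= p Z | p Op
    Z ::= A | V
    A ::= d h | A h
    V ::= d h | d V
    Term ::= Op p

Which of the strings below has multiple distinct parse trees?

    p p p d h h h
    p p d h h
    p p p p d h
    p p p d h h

p p p d h h h: 1 tree
p p d h h: 1 tree
p p p p d h: 2 trees
p p p d h h: 1 tree

p p p p d h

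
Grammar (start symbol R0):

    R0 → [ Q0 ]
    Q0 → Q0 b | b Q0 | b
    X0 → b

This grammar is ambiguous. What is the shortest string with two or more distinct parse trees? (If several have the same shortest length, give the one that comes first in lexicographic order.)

length 3: no string has ≥2 trees
length 4: [ b b ] has 2 parse trees

Two derivations of [ b b ]:
  R0 ⇒ [ Q0 ] ⇒ [ Q0 b ] ⇒ [ b b ]
  R0 ⇒ [ Q0 ] ⇒ [ b Q0 ] ⇒ [ b b ]

[ b b ]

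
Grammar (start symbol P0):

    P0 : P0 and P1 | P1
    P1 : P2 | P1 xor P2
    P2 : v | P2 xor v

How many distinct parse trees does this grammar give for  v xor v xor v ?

4

Parse trees for v xor v xor v:
  [P0 [P1 [P2 [P2 [P2 v] xor v] xor v]]]
  [P0 [P1 [P1 [P2 v]] xor [P2 [P2 v] xor v]]]
  [P0 [P1 [P1 [P2 [P2 v] xor v]] xor [P2 v]]]
  [P0 [P1 [P1 [P1 [P2 v]] xor [P2 v]] xor [P2 v]]]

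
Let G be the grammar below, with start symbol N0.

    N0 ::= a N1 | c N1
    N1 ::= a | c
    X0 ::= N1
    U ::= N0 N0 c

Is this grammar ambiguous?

Unambiguous

Only N0, N1 are reachable from N0; ignoring the rest: The reachable rules are right-linear with at most one rule per (nonterminal, next-terminal) pair. Each input token forces the next rule, so parsing is deterministic.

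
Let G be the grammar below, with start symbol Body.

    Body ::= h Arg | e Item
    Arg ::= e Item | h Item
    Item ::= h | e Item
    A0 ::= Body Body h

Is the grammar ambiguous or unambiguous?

Unambiguous

Only Body, Arg, Item are reachable from Body; ignoring the rest: The reachable rules are right-linear with at most one rule per (nonterminal, next-terminal) pair. Each input token forces the next rule, so parsing is deterministic.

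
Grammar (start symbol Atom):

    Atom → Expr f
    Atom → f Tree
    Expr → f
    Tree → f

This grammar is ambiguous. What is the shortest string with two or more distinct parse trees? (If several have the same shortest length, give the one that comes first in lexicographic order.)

f f

length 2: f f has 2 parse trees

Two derivations of f f:
  Atom ⇒ Expr f ⇒ f f
  Atom ⇒ f Tree ⇒ f f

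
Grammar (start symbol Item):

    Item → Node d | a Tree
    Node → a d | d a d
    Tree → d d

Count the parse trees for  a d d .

2

Parse trees for a d d:
  [Item [Node a d] d]
  [Item a [Tree d d]]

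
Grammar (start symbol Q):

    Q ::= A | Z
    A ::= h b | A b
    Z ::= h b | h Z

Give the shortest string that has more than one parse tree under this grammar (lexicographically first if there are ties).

h b

length 2: h b has 2 parse trees

Two derivations of h b:
  Q ⇒ A ⇒ h b
  Q ⇒ Z ⇒ h b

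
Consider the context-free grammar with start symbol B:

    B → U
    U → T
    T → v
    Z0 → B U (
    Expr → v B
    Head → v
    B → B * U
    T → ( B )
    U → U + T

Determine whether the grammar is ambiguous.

Only B, U, T are reachable from B; ignoring the rest: This is a standard precedence ladder (B over U over T), with each level left-recursive on its own operator ('*' at B, '+' at U). That structure is LR(1), hence unambiguous.

Unambiguous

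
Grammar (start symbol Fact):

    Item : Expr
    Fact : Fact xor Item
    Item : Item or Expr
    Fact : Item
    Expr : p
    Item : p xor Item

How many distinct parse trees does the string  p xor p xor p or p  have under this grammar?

Parse trees for p xor p xor p or p:
  [Fact [Fact [Item [Expr p]]] xor [Item [Item p xor [Item [Expr p]]] or [Expr p]]]
  [Fact [Fact [Item [Expr p]]] xor [Item p xor [Item [Item [Expr p]] or [Expr p]]]]
  [Fact [Fact [Fact [Item [Expr p]]] xor [Item [Expr p]]] xor [Item [Item [Expr p]] or [Expr p]]]
  [Fact [Fact [Item p xor [Item [Expr p]]]] xor [Item [Item [Expr p]] or [Expr p]]]
  [Fact [Item [Item p xor [Item p xor [Item [Expr p]]]] or [Expr p]]]
  [Fact [Item p xor [Item [Item p xor [Item [Expr p]]] or [Expr p]]]]
  [Fact [Item p xor [Item p xor [Item [Item [Expr p]] or [Expr p]]]]]

7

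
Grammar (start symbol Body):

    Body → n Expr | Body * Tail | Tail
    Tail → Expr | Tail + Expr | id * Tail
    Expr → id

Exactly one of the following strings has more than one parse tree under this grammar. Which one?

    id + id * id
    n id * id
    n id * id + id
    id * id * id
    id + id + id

id * id * id

id + id * id: 1 tree
n id * id: 1 tree
n id * id + id: 1 tree
id * id * id: 4 trees
id + id + id: 1 tree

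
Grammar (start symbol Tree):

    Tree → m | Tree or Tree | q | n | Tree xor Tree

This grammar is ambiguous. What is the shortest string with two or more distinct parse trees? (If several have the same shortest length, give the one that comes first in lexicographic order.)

length 1: no string has ≥2 trees
length 3: no string has ≥2 trees
length 5: m or m or m has 2 parse trees

Two derivations of m or m or m:
  Tree ⇒ Tree or Tree ⇒ m or Tree ⇒ m or Tree or Tree ⇒ m or m or Tree ⇒ m or m or m
  Tree ⇒ Tree or Tree ⇒ Tree or Tree or Tree ⇒ m or Tree or Tree ⇒ m or m or Tree ⇒ m or m or m

m or m or m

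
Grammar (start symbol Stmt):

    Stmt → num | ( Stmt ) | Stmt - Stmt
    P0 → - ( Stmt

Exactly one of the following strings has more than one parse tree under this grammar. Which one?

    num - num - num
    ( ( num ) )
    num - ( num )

num - num - num: 2 trees
( ( num ) ): 1 tree
num - ( num ): 1 tree

num - num - num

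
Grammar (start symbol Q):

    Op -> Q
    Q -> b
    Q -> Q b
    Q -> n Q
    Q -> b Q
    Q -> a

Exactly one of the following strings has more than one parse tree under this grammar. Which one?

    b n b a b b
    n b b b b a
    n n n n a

b n b a b b: 10 trees
n b b b b a: 1 tree
n n n n a: 1 tree

b n b a b b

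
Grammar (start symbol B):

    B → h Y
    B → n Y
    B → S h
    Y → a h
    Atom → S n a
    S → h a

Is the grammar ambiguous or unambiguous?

Ambiguous

Witness: h a h

Derivation 1: B ⇒ h Y ⇒ h a h
Derivation 2: B ⇒ S h ⇒ h a h

Two distinct leftmost derivations for the same string.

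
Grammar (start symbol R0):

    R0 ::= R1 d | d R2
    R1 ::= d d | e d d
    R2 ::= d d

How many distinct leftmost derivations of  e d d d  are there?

1

Parse trees for e d d d:
  [R0 [R1 e d d] d]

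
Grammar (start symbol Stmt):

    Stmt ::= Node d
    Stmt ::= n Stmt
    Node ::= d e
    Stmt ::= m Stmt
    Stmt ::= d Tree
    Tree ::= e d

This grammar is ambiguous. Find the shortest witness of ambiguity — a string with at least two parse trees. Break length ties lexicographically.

length 3: d e d has 2 parse trees

Two derivations of d e d:
  Stmt ⇒ Node d ⇒ d e d
  Stmt ⇒ d Tree ⇒ d e d

d e d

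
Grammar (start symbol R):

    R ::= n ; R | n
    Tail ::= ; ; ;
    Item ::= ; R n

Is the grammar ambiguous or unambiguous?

Unambiguous

(Tail, Item are unreachable from R, so their rules don't affect L(R).) The reachable grammar is A → atom sep A | atom. Each atom is followed by either the separator (recurse) or end-of-string (stop) — no choice point.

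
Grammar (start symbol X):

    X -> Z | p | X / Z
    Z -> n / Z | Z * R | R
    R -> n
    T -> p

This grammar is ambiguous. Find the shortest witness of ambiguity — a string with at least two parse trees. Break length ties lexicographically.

n / n

length 1: no string has ≥2 trees
length 3: n / n has 2 parse trees

Two derivations of n / n:
  X ⇒ Z ⇒ n / Z ⇒ n / R ⇒ n / n
  X ⇒ X / Z ⇒ Z / Z ⇒ R / Z ⇒ n / Z ⇒ n / R ⇒ n / n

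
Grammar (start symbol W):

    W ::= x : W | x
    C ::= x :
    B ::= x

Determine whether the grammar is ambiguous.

(C, B are unreachable from W, so their rules don't affect L(W).) The reachable grammar is A → atom sep A | atom. Each atom is followed by either the separator (recurse) or end-of-string (stop) — no choice point.

Unambiguous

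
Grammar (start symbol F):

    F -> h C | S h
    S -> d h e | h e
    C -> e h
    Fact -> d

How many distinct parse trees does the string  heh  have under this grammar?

2

Parse trees for heh:
  [F h [C e h]]
  [F [S h e] h]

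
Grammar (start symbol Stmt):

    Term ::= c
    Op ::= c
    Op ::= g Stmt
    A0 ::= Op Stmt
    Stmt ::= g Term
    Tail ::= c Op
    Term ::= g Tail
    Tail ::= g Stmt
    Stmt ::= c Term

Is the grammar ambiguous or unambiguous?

Only Stmt, Term, Tail, Op are reachable from Stmt; ignoring the rest: Each reachable nonterminal has at most one production per leading terminal, and all productions are right-linear; the derivation is determined token-by-token.

Unambiguous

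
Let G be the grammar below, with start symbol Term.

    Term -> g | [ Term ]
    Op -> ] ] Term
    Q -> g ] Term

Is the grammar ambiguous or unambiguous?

Unambiguous

Only Term is reachable from Term; ignoring the rest: L(Term) is { openⁿ atom closeⁿ : n ≥ 0 }. The bracket depth fixes n, and the derivation is forced at every step.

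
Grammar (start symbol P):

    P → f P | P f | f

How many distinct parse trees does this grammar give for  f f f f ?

Parse trees for f f f f:
  [P f [P f [P f [P f]]]]
  [P f [P f [P [P f] f]]]
  [P f [P [P f [P f]] f]]
  [P f [P [P [P f] f] f]]
  [P [P f [P f [P f]]] f]
  [P [P f [P [P f] f]] f]
  [P [P [P f [P f]] f] f]
  [P [P [P [P f] f] f] f]

8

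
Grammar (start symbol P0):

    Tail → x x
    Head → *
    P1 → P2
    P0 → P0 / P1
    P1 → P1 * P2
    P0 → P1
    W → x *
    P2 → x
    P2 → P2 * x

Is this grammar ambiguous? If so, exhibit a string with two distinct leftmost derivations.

Ambiguous

Witness: x * x

Derivation 1: P0 ⇒ P1 ⇒ P2 ⇒ P2 * x ⇒ x * x
Derivation 2: P0 ⇒ P1 ⇒ P1 * P2 ⇒ P2 * P2 ⇒ x * P2 ⇒ x * x

Two distinct leftmost derivations for the same string.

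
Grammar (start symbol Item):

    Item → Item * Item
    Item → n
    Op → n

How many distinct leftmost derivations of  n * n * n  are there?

Parse trees for n * n * n:
  [Item [Item n] * [Item [Item n] * [Item n]]]
  [Item [Item [Item n] * [Item n]] * [Item n]]

2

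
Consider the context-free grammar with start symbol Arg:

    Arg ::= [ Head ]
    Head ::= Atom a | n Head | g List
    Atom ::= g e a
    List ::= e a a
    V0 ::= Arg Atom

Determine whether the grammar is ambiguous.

Ambiguous

Witness: [ g e a a ]

Derivation 1: Arg ⇒ [ Head ] ⇒ [ Atom a ] ⇒ [ g e a a ]
Derivation 2: Arg ⇒ [ Head ] ⇒ [ g List ] ⇒ [ g e a a ]

Two distinct leftmost derivations for the same string.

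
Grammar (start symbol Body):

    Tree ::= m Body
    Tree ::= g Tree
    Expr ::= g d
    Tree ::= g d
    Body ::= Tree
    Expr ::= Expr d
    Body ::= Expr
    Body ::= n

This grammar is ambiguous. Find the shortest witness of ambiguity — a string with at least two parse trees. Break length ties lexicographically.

length 1: no string has ≥2 trees
length 2: g d has 2 parse trees

Two derivations of g d:
  Body ⇒ Tree ⇒ g d
  Body ⇒ Expr ⇒ g d

g d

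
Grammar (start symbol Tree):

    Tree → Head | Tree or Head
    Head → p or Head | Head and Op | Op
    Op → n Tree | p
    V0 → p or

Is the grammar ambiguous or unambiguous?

Witness: p or p

Derivation 1: Tree ⇒ Head ⇒ p or Head ⇒ p or Op ⇒ p or p
Derivation 2: Tree ⇒ Tree or Head ⇒ Head or Head ⇒ Op or Head ⇒ p or Head ⇒ p or Op ⇒ p or p

Two distinct leftmost derivations for the same string.

Ambiguous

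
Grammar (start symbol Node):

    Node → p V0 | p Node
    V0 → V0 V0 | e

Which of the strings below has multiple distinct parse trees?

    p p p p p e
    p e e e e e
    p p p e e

p p p p p e: 1 tree
p e e e e e: 14 trees
p p p e e: 1 tree

p e e e e e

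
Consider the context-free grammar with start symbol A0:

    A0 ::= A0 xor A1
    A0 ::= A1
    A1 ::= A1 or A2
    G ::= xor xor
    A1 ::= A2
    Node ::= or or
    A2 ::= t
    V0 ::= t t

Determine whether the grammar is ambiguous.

(G, Node, V0 are unreachable from A0, so their rules don't affect L(A0).) This is a standard precedence ladder (A0 over A1 over A2), with each level left-recursive on its own operator ('xor' at A0, 'or' at A1). That structure is LR(1), hence unambiguous.

Unambiguous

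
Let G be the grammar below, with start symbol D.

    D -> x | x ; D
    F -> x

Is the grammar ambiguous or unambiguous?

Unambiguous

Only D is reachable from D; ignoring the rest: The reachable grammar is A → atom sep A | atom. Each atom is followed by either the separator (recurse) or end-of-string (stop) — no choice point.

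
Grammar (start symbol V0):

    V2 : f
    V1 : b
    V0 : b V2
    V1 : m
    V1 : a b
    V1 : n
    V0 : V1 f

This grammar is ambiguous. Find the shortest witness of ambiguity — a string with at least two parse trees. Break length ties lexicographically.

length 2: b f has 2 parse trees

Two derivations of b f:
  V0 ⇒ b V2 ⇒ b f
  V0 ⇒ V1 f ⇒ b f

b f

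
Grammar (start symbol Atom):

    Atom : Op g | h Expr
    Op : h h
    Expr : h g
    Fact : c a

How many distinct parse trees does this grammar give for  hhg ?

Parse trees for hhg:
  [Atom [Op h h] g]
  [Atom h [Expr h g]]

2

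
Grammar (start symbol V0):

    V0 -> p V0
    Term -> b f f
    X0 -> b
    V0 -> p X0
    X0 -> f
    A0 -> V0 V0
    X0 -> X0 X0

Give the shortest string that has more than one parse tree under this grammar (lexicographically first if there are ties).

length 2: no string has ≥2 trees
length 3: no string has ≥2 trees
length 4: p b b b has 2 parse trees

Two derivations of p b b b:
  V0 ⇒ p X0 ⇒ p X0 X0 ⇒ p b X0 ⇒ p b X0 X0 ⇒ p b b X0 ⇒ p b b b
  V0 ⇒ p X0 ⇒ p X0 X0 ⇒ p X0 X0 X0 ⇒ p b X0 X0 ⇒ p b b X0 ⇒ p b b b

p b b b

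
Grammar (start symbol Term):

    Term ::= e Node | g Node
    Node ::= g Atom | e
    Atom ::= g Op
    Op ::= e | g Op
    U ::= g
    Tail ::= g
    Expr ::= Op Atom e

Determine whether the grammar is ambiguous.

Only Term, Node, Atom, Op are reachable from Term; ignoring the rest: Restricted to the reachable nonterminals, every rule has the form A → t or A → t B, and no two rules for the same A share a first terminal. The grammar encodes a DFA — one run per string.

Unambiguous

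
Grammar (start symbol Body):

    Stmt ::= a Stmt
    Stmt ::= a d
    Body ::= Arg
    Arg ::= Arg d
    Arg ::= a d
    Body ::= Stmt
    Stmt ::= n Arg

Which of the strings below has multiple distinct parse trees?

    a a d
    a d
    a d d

a d

a a d: 1 tree
a d: 2 trees
a d d: 1 tree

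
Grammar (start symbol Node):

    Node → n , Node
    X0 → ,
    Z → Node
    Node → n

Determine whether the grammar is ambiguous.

Unambiguous

(Z, X0 are unreachable from Node, so their rules don't affect L(Node).) The reachable grammar is A → atom sep A | atom. Each atom is followed by either the separator (recurse) or end-of-string (stop) — no choice point.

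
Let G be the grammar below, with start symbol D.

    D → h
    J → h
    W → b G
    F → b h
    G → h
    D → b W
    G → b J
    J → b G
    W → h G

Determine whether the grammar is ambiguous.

Unambiguous

Only D, W, G, J are reachable from D; ignoring the rest: The reachable rules are right-linear with at most one rule per (nonterminal, next-terminal) pair. Each input token forces the next rule, so parsing is deterministic.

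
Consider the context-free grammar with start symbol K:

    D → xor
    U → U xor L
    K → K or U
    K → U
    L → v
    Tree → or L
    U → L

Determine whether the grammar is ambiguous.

Unambiguous

Only K, U, L are reachable from K; ignoring the rest: K → K or U | U  ;  U → U xor L | L  — a left-associative chain with L at the bottom. Each string factors uniquely by precedence.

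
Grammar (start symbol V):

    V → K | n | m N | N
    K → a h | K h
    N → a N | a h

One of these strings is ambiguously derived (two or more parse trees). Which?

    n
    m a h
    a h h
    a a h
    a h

a h

n: 1 tree
m a h: 1 tree
a h h: 1 tree
a a h: 1 tree
a h: 2 trees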